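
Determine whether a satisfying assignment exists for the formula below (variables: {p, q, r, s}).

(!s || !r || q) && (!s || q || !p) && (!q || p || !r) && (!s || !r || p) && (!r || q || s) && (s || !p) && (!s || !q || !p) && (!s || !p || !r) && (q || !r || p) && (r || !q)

Branch on s: set s = true.
Branch on r: set r = false.
The clause (!q) is unit, so q = false.
The clause (!p) is unit, so p = false.
All clauses are satisfied.
A satisfying assignment: p ↦ false, q ↦ false, r ↦ false, s ↦ true.

Yes, satisfiable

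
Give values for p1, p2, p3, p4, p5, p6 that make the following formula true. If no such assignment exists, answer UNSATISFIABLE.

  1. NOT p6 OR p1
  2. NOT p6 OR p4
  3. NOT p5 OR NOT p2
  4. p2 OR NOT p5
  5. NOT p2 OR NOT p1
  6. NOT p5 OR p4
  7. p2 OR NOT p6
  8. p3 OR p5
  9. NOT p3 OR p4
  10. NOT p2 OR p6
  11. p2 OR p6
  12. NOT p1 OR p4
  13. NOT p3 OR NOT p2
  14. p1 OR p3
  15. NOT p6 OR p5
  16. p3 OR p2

UNSATISFIABLE

Branch on p6: set p6 = false.
Unit clause (NOT p2) forces p2 = false.
But (p2) is also a unit clause — contradiction.
Backtrack on p6: now try p6 = true.
Unit clause (p1) forces p1 = true.
Unit clause (p4) forces p4 = true.
Unit clause (NOT p2) forces p2 = false.
But (p2) is also a unit clause — contradiction.
Either choice for p6 ends in contradiction.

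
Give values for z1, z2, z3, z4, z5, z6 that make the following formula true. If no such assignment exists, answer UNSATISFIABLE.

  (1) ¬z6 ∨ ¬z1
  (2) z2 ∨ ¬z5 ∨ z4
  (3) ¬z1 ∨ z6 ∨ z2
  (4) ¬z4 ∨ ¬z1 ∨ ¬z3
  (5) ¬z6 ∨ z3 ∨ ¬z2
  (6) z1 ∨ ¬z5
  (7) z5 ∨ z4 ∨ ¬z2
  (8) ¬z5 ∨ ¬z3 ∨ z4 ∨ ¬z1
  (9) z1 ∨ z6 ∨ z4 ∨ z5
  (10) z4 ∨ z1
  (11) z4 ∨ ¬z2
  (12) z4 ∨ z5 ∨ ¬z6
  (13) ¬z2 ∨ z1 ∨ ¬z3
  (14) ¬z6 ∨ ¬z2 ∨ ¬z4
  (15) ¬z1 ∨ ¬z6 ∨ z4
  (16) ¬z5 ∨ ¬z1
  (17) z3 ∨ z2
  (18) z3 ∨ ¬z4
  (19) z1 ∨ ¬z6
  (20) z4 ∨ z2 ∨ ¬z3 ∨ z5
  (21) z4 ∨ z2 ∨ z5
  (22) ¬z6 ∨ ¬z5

Case z6 = False:
Case z1 = False:
(¬z5) alone gives z5 = False.
(z4) alone gives z4 = True.
(z3) alone gives z3 = True.
(¬z2) alone gives z2 = False.
All clauses are satisfied.

z1=False; z2=False; z3=True; z4=True; z5=False; z6=False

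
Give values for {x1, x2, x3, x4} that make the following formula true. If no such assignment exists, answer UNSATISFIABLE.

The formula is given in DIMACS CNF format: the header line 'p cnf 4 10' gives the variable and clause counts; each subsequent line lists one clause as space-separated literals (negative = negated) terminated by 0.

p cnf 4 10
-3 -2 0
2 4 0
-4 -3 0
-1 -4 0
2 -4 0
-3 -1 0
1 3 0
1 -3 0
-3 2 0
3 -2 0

UNSATISFIABLE

Try x3 = False.
From the singleton clause (x1), x1 = True.
From the singleton clause (¬x4), x4 = False.
From the singleton clause (x2), x2 = True.
That conflicts with the unit clause (¬x2).
Undo x3 and try x3 = True.
From the singleton clause (¬x2), x2 = False.
That conflicts with the unit clause (x2).
Either choice for x3 ends in contradiction.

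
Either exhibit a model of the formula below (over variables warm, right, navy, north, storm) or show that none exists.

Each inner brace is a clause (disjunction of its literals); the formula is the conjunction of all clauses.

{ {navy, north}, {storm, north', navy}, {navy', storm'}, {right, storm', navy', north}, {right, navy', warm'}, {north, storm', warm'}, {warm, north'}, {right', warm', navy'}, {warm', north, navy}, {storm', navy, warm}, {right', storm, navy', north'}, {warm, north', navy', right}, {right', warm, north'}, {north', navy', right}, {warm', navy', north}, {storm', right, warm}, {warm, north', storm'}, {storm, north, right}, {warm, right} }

warm=1,  right=1,  navy=0,  north=1,  storm=1

Case navy = 0:
The clause (north) is unit, so north = 1.
The clause (storm) is unit, so storm = 1.
The clause (warm) is unit, so warm = 1.
Every clause is now satisfied; right is unconstrained.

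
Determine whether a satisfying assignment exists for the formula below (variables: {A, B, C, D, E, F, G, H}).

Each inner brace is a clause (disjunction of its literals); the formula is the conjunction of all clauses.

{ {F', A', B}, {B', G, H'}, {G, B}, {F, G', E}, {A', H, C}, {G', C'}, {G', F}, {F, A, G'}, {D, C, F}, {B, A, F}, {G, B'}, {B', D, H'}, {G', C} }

Suppose G = 1.
The clause (C') is unit, so C = 0.
Now (C) is unsatisfied and unit — conflict.
That branch fails; take G = 0 instead.
The clause (B) is unit, so B = 1.
Now (B') is unsatisfied and unit — conflict.
Both values of G lead to a conflict.
No assignment satisfies every clause.

No, unsatisfiable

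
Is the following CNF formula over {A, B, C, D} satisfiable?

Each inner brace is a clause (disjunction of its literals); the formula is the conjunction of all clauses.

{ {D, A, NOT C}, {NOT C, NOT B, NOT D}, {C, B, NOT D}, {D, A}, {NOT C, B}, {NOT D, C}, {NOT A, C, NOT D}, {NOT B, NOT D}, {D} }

No, unsatisfiable

From the singleton clause (D), D = true.
From the singleton clause (C), C = true.
From the singleton clause (NOT B), B = false.
That conflicts with the unit clause (B).
No assignment satisfies every clause.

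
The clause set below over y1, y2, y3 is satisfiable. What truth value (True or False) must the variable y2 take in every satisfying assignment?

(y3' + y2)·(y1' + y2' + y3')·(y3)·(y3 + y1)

True

Suppose y2 = 0.
From the singleton clause (y3'), y3 = 0.
Now (y3) is unsatisfied and unit — conflict.
So every satisfying assignment has y2 = True.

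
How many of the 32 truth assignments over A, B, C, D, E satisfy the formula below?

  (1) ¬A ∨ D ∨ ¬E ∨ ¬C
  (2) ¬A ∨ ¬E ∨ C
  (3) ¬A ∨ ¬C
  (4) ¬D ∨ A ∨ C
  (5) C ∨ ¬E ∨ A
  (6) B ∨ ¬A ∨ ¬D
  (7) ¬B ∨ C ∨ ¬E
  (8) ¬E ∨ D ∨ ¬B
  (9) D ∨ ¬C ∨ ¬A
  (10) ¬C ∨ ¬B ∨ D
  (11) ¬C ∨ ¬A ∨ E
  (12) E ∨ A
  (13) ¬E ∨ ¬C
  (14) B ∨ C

2

There are 2^5 = 32 truth assignments over (A, B, C, D, E).
Split on C. With C = True, the clauses containing C are satisfied and ¬C drops from the rest; 0 of the 2^4 = 16 assignments to the other variables satisfy what remains.
With C = False, by the same count on the reduced clause set, 2 assignments work.
(One model: A=T, B=T, C=F, D=F, E=F.)
Total: 0 + 2 = 2.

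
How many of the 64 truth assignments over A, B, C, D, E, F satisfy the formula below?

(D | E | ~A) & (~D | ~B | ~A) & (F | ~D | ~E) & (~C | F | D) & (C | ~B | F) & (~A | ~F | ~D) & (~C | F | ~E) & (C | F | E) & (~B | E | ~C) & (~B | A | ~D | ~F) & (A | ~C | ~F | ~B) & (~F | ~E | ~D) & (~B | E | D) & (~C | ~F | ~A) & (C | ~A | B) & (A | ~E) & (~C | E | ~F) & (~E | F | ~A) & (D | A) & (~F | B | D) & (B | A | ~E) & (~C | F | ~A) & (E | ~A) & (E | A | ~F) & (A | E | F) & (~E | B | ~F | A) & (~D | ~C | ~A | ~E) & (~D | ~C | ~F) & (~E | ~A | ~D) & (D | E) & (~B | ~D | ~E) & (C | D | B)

There are 2^6 = 64 truth assignments over (A, B, C, D, E, F).
Split on F. With F = 1, the clauses containing F are satisfied and ~F drops from the rest; 1 of the 2^5 = 32 assignments to the other variables satisfy what remains.
With F = 0, by the same count on the reduced clause set, 0 assignments work.
(One model: A=T, B=T, C=F, D=F, E=T, F=T.)
Total: 1 + 0 = 1.

1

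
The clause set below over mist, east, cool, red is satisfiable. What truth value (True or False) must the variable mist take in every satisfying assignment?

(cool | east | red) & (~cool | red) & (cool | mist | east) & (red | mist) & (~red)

True

Suppose mist = 0.
The clause (red) is unit, so red = 1.
That conflicts with the unit clause (~red).
So every satisfying assignment has mist = True.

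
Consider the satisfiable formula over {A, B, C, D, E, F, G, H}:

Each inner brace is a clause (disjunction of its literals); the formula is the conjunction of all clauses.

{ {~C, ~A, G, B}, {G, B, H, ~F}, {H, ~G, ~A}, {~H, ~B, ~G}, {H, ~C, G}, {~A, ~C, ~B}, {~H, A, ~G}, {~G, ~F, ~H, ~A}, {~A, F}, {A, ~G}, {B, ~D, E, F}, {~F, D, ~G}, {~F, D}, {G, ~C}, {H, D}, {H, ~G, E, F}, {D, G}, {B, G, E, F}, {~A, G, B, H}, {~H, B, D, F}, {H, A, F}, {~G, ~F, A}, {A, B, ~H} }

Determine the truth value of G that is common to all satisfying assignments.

Suppose G = 1.
From the singleton clause (A), A = 1.
From the singleton clause (H), H = 1.
From the singleton clause (~B), B = 0.
From the singleton clause (~F), F = 0.
That conflicts with the unit clause (F).
So every satisfying assignment has G = False.

False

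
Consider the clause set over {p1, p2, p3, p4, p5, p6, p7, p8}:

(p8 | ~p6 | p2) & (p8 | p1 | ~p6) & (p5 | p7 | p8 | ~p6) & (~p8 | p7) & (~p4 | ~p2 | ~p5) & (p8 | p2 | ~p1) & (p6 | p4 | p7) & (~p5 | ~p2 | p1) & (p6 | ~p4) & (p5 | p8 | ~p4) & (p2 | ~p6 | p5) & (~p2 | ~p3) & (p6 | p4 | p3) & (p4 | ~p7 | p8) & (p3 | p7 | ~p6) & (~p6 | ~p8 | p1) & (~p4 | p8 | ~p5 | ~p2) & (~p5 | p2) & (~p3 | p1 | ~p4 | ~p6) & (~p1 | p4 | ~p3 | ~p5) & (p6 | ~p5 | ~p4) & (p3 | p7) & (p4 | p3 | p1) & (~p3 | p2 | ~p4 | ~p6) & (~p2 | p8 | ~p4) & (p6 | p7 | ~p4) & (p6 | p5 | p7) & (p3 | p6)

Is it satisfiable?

Try p8 = 1.
(p7) alone gives p7 = 1.
Try p6 = 1.
(p1) alone gives p1 = 1.
Try p2 = 1.
(~p3) alone gives p3 = 0.
Try p4 = 0.
Every clause is now satisfied; p5 is unconstrained.
A satisfying assignment: p1 ↦ 1,  p2 ↦ 1,  p3 ↦ 0,  p4 ↦ 0,  p5 ↦ 1,  p6 ↦ 1,  p7 ↦ 1,  p8 ↦ 1.

Yes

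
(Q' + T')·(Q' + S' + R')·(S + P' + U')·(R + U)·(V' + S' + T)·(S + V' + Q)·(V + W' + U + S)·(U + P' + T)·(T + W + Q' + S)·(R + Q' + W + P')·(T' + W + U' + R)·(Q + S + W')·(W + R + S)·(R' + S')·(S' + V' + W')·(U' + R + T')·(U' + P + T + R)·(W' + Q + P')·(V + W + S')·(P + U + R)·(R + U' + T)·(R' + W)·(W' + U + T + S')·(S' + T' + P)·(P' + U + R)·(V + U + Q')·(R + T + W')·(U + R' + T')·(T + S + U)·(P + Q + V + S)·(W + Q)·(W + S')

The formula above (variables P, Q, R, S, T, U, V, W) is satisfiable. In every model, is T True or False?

False

Suppose T = 1.
(Q') alone gives Q = 0.
(W) alone gives W = 1.
(S) alone gives S = 1.
(R') alone gives R = 0.
(U) alone gives U = 1.
Now (U') is unsatisfied and unit — conflict.
So every satisfying assignment has T = False.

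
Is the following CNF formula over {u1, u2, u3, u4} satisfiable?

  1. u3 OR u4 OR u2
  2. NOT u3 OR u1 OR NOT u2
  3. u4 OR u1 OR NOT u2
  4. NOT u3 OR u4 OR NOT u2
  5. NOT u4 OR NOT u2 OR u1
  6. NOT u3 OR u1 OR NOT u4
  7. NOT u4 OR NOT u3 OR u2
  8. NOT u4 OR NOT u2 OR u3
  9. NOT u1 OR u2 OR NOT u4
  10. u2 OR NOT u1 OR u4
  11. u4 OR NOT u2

Satisfiable

Try u4 = false.
Unit clause (NOT u2) forces u2 = false.
Unit clause (u3) forces u3 = true.
Unit clause (NOT u1) forces u1 = false.
This assignment satisfies each clause.
A satisfying assignment: u1 ↦ false,  u2 ↦ false,  u3 ↦ true,  u4 ↦ false.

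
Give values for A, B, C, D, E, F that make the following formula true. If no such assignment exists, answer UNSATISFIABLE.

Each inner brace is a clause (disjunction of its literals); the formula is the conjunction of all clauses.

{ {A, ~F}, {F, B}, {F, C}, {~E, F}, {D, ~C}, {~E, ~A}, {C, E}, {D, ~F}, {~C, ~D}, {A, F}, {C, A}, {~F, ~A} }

UNSATISFIABLE

Suppose A = 1.
The clause (~E) is unit, so E = 0.
The clause (C) is unit, so C = 1.
The clause (D) is unit, so D = 1.
But (~D) is also a unit clause — contradiction.
Backtrack on A: now try A = 0.
The clause (~F) is unit, so F = 0.
But (F) is also a unit clause — contradiction.
Either choice for A ends in contradiction.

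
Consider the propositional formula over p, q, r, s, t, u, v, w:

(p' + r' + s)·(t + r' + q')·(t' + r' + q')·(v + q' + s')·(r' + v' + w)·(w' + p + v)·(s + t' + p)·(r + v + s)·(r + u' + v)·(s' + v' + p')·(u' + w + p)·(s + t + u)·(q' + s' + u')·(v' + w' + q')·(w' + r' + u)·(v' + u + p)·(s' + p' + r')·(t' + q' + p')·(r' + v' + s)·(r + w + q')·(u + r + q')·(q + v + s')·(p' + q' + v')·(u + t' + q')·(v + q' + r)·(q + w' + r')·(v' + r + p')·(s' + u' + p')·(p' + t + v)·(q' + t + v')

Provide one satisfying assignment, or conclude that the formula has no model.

p=0, q=0, r=0, s=0, t=0, u=1, v=1, w=1

Branch on p: set p = 0.
Branch on w: set w = 1.
The clause (v) is unit, so v = 1.
The clause (q') is unit, so q = 0.
The clause (u) is unit, so u = 1.
The clause (r') is unit, so r = 0.
Branch on s: set s = 0.
The clause (t') is unit, so t = 0.
This assignment satisfies each clause.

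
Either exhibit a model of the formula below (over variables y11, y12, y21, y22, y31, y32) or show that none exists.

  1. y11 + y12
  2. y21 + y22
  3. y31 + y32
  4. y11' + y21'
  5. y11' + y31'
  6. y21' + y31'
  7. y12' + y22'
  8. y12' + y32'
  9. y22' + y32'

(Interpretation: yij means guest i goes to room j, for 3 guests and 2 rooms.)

UNSATISFIABLE

Case y11 = 1:
From the singleton clause (y21'), y21 = 0.
From the singleton clause (y22), y22 = 1.
From the singleton clause (y31'), y31 = 0.
From the singleton clause (y32), y32 = 1.
Now (y32') is unsatisfied and unit — conflict.
That branch fails; take y11 = 0 instead.
From the singleton clause (y12), y12 = 1.
From the singleton clause (y22'), y22 = 0.
From the singleton clause (y21), y21 = 1.
From the singleton clause (y31'), y31 = 0.
From the singleton clause (y32), y32 = 1.
Now (y32') is unsatisfied and unit — conflict.
Both values of y11 lead to a conflict.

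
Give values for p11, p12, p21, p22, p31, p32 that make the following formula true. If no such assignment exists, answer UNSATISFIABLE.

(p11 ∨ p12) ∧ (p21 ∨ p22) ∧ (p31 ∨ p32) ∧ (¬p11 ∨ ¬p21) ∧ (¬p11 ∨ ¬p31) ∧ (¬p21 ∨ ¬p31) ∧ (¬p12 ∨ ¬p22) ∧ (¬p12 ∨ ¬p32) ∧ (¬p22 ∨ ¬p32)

Suppose p11 = True.
(¬p21) alone gives p21 = False.
(p22) alone gives p22 = True.
(¬p31) alone gives p31 = False.
(p32) alone gives p32 = True.
Now (¬p32) is unsatisfied and unit — conflict.
That branch fails; take p11 = False instead.
(p12) alone gives p12 = True.
(¬p22) alone gives p22 = False.
(p21) alone gives p21 = True.
(¬p31) alone gives p31 = False.
(p32) alone gives p32 = True.
Now (¬p32) is unsatisfied and unit — conflict.
Both values of p11 lead to a conflict.

UNSATISFIABLE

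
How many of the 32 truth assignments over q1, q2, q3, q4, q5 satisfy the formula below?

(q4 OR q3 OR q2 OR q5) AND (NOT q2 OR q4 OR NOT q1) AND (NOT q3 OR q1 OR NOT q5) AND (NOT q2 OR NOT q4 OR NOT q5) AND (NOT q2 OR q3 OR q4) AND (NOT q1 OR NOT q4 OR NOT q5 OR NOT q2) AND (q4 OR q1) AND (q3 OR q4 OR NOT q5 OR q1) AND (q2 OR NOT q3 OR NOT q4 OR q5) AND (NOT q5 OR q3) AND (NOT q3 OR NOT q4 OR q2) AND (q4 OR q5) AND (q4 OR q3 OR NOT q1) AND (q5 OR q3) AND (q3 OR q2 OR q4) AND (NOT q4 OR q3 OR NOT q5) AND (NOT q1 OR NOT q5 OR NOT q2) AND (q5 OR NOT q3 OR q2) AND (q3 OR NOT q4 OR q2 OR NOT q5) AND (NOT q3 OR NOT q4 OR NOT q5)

3

There are 2^5 = 32 truth assignments over (q1, q2, q3, q4, q5).
Split on q4. With q4 = true, the clauses containing q4 are satisfied and NOT q4 drops from the rest; 2 of the 2^4 = 16 assignments to the other variables satisfy what remains.
With q4 = false, by the same count on the reduced clause set, 1 assignment works.
Total: 2 + 1 = 3.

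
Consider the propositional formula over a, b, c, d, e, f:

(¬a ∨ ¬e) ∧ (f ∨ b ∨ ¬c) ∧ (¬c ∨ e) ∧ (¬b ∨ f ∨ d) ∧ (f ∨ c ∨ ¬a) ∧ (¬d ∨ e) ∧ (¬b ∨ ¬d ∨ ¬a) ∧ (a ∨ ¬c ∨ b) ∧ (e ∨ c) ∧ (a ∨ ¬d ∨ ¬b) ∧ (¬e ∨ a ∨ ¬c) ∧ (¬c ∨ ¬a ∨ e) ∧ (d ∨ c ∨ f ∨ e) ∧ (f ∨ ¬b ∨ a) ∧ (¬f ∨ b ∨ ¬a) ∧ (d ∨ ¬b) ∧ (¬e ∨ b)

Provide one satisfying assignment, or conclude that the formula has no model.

UNSATISFIABLE

Try a = False.
Try c = False.
(e) alone gives e = True.
(b) alone gives b = True.
(¬d) alone gives d = False.
But (d) is also a unit clause — contradiction.
That branch fails; take c = True instead.
(e) alone gives e = True.
But (¬e) is also a unit clause — contradiction.
Neither c = True nor c = False works.
That branch fails; take a = True instead.
(¬e) alone gives e = False.
(¬c) alone gives c = False.
But (c) is also a unit clause — contradiction.
Neither a = True nor a = False works.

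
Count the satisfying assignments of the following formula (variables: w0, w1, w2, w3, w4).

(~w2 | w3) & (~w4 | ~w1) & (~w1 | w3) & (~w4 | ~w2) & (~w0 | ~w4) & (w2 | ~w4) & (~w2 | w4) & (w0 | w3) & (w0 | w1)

There are 2^5 = 32 truth assignments over (w0, w1, w2, w3, w4).
Split on w0. With w0 = 1, the clauses containing w0 are satisfied and ~w0 drops from the rest; 3 of the 2^4 = 16 assignments to the other variables satisfy what remains.
With w0 = 0, by the same count on the reduced clause set, 1 assignment works.
(One model: w0=F, w1=T, w2=F, w3=T, w4=F.)
Total: 3 + 1 = 4.

4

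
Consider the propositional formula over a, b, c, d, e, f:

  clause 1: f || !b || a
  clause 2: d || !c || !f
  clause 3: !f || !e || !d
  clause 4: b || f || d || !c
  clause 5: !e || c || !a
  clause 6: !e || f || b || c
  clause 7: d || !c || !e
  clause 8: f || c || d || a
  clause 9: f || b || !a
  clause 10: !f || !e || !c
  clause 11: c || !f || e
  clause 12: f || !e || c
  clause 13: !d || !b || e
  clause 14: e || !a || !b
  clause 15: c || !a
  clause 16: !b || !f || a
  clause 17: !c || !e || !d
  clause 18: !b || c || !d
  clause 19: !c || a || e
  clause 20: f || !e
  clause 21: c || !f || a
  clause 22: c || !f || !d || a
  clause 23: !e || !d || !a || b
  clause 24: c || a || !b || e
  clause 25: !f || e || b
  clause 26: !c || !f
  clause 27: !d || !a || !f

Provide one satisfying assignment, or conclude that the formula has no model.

Try c = false.
Unit clause (!a) forces a = false.
Unit clause (!f) forces f = false.
Unit clause (!b) forces b = false.
Unit clause (!e) forces e = false.
Unit clause (d) forces d = true.
All clauses are satisfied.

a ↦ false, b ↦ false, c ↦ false, d ↦ true, e ↦ false, f ↦ false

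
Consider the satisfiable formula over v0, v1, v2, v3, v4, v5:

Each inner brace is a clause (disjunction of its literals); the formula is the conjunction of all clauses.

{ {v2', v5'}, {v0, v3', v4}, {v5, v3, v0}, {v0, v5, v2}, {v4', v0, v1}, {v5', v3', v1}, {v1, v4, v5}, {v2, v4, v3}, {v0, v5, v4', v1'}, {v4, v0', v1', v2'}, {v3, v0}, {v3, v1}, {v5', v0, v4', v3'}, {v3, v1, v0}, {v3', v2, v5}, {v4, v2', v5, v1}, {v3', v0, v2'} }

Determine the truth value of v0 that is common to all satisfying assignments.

True

Suppose v0 = 0.
The clause (v3) is unit, so v3 = 1.
The clause (v4) is unit, so v4 = 1.
The clause (v1) is unit, so v1 = 1.
The clause (v5) is unit, so v5 = 1.
That conflicts with the unit clause (v5').
So every satisfying assignment has v0 = True.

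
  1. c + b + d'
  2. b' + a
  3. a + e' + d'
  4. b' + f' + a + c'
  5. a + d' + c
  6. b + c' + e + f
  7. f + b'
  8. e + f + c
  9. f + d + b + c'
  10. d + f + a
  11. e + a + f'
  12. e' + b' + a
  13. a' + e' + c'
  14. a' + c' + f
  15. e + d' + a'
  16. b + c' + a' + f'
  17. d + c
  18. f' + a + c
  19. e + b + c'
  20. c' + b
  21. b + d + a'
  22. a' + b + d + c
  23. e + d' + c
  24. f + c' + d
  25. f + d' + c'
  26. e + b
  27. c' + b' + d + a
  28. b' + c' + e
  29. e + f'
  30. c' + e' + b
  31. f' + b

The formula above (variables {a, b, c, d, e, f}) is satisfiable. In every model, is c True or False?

False

Suppose c = 1.
(b) alone gives b = 1.
(a) alone gives a = 1.
(f) alone gives f = 1.
(e') alone gives e = 0.
Now (e) is unsatisfied and unit — conflict.
So every satisfying assignment has c = False.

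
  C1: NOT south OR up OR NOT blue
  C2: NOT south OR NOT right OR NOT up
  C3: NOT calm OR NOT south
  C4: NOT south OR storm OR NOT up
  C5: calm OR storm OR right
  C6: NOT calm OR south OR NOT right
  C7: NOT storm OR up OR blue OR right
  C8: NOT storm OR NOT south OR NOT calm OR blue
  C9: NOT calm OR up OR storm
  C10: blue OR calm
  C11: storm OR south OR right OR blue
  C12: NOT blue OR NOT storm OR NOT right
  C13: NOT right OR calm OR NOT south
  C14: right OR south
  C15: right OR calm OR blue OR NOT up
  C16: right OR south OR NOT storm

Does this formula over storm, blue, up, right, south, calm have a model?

Case calm = false:
From the singleton clause (blue), blue = true.
Case south = true:
From the singleton clause (up), up = true.
From the singleton clause (NOT right), right = false.
From the singleton clause (storm), storm = true.
All clauses are satisfied.
A satisfying assignment: storm=true; blue=true; up=true; right=false; south=true; calm=false.

Satisfiable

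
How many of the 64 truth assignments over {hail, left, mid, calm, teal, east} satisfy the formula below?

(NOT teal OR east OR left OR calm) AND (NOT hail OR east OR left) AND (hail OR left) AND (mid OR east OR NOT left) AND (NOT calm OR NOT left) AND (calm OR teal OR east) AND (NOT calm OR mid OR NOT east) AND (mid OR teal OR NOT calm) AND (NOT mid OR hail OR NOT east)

14

There are 2^6 = 64 truth assignments over (hail, left, mid, calm, teal, east).
Split on east. With east = true, the clauses containing east are satisfied and NOT east drops from the rest; 12 of the 2^5 = 32 assignments to the other variables satisfy what remains.
With east = false, by the same count on the reduced clause set, 2 assignments work.
Total: 12 + 2 = 14.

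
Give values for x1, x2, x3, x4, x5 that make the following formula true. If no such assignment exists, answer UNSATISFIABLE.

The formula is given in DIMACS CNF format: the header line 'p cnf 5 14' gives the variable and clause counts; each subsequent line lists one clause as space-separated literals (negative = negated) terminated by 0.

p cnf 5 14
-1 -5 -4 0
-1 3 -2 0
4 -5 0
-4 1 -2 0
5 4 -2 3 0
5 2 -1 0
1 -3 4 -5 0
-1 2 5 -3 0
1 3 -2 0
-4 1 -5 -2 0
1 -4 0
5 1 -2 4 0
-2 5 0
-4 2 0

x1: False, x2: False, x3: True, x4: False, x5: False

Case x4 = False:
Unit clause (¬x5) forces x5 = False.
Unit clause (¬x2) forces x2 = False.
Unit clause (¬x1) forces x1 = False.
Every clause is now satisfied; x3 is unconstrained.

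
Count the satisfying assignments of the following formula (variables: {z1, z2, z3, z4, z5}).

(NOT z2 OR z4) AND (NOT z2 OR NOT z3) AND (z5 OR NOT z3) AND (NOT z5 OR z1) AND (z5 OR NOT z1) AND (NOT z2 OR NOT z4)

There are 2^5 = 32 truth assignments over (z1, z2, z3, z4, z5).
Split on z1. With z1 = true, the clauses containing z1 are satisfied and NOT z1 drops from the rest; 4 of the 2^4 = 16 assignments to the other variables satisfy what remains.
With z1 = false, by the same count on the reduced clause set, 2 assignments work.
Total: 4 + 2 = 6.

6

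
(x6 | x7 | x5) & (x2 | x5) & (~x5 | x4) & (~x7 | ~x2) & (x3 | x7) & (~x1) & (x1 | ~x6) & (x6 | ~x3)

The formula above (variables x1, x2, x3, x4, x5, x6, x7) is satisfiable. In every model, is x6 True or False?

False

Suppose x6 = 1.
The clause (~x1) is unit, so x1 = 0.
That conflicts with the unit clause (x1).
So every satisfying assignment has x6 = False.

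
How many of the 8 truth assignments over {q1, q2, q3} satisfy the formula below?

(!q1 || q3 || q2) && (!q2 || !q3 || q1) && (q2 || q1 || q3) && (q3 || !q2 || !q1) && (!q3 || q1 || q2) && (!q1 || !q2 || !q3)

There are 2^3 = 8 truth assignments over (q1, q2, q3).
Check each against the 6 clauses (columns in the order q1, q2, q3):
  F F F  ✗ fails (q2 || q1 || q3)
  F F T  ✗ fails (!q3 || q1 || q2)
  F T F  ✓ satisfies all
  F T T  ✗ fails (!q2 || !q3 || q1)
  T F F  ✗ fails (!q1 || q3 || q2)
  T F T  ✓ satisfies all
  T T F  ✗ fails (q3 || !q2 || !q1)
  T T T  ✗ fails (!q1 || !q2 || !q3)
2 of the 8 rows are models.

2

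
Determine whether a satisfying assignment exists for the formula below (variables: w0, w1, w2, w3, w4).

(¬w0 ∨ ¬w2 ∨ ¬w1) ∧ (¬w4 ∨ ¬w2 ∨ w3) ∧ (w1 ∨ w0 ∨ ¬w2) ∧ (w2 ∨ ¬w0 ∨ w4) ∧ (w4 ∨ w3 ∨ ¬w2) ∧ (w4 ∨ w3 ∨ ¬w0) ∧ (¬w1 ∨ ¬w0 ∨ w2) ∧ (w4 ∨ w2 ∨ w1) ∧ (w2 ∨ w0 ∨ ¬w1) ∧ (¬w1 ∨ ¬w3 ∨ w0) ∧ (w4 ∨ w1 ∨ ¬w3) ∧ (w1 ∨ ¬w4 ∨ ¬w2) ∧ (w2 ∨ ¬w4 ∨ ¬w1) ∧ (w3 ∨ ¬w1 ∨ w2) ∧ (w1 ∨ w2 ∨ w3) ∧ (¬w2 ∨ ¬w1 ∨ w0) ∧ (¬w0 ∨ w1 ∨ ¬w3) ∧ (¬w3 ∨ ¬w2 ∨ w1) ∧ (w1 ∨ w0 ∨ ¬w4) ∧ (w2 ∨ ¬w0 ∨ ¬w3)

Unsatisfiable

Case w0 = False:
Case w1 = True:
(w2) alone gives w2 = True.
That conflicts with the unit clause (¬w2).
Undo w1 and try w1 = False.
(¬w2) alone gives w2 = False.
(w4) alone gives w4 = True.
That conflicts with the unit clause (¬w4).
Neither w1 = True nor w1 = False works.
Undo w0 and try w0 = True.
Case w2 = False:
(w4) alone gives w4 = True.
(¬w1) alone gives w1 = False.
(w3) alone gives w3 = True.
That conflicts with the unit clause (¬w3).
Undo w2 and try w2 = True.
(¬w1) alone gives w1 = False.
(¬w4) alone gives w4 = False.
(w3) alone gives w3 = True.
That conflicts with the unit clause (¬w3).
Neither w2 = True nor w2 = False works.
Neither w0 = True nor w0 = False works.
No assignment satisfies every clause.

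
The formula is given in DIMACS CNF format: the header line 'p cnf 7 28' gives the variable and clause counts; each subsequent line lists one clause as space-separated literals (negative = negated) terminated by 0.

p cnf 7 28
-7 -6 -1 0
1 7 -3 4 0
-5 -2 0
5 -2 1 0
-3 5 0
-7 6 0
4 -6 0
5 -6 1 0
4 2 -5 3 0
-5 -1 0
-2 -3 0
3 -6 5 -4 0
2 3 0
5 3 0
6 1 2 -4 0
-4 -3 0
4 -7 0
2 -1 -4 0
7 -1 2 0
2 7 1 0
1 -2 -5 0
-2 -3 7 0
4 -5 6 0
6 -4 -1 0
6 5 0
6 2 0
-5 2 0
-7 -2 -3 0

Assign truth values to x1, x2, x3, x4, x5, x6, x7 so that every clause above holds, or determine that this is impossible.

UNSATISFIABLE

Try x5 = False.
The clause (¬x3) is unit, so x3 = False.
That conflicts with the unit clause (x3).
Backtrack on x5: now try x5 = True.
The clause (¬x2) is unit, so x2 = False.
That conflicts with the unit clause (x2).
Either choice for x5 ends in contradiction.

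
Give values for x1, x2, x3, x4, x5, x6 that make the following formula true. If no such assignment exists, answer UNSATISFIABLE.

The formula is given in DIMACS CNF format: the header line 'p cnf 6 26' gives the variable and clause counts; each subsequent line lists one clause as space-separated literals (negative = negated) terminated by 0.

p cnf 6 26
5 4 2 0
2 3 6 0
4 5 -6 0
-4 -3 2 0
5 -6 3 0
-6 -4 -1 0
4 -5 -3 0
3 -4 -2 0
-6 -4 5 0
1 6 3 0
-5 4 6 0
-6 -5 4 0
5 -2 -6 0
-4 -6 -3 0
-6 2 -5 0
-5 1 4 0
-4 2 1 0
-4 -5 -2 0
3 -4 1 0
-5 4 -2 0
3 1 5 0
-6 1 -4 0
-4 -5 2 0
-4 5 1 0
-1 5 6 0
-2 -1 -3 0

Try x5 = False.
Try x4 = False.
(x2) alone gives x2 = True.
(¬x6) alone gives x6 = False.
(¬x1) alone gives x1 = False.
(x3) alone gives x3 = True.
This assignment satisfies each clause.

x1 ↦ False; x2 ↦ True; x3 ↦ True; x4 ↦ False; x5 ↦ False; x6 ↦ False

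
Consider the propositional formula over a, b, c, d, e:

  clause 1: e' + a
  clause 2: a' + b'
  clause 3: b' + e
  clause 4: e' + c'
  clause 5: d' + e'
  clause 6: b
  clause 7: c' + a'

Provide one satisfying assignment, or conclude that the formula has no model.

The clause (b) is unit, so b = 1.
The clause (a') is unit, so a = 0.
The clause (e') is unit, so e = 0.
But (e) is also a unit clause — contradiction.

UNSATISFIABLE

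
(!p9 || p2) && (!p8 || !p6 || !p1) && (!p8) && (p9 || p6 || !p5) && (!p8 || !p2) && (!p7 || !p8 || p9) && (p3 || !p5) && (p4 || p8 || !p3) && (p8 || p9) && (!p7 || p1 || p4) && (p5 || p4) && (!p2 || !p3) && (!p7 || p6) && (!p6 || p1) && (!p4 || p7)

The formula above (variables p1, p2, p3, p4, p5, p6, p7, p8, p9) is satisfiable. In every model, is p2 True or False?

Suppose p2 = false.
(!p9) alone gives p9 = false.
(!p8) alone gives p8 = false.
Now (p8) is unsatisfied and unit — conflict.
So every satisfying assignment has p2 = True.

True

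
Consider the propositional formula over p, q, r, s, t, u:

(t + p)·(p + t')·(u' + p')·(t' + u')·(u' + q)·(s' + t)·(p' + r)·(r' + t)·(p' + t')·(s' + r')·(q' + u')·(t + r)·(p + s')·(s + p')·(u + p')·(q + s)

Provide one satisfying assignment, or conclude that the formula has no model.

UNSATISFIABLE

Suppose t = 1.
From the singleton clause (p), p = 1.
But (p') is also a unit clause — contradiction.
Backtrack on t: now try t = 0.
From the singleton clause (p), p = 1.
From the singleton clause (u'), u = 0.
But (u) is also a unit clause — contradiction.
Neither t = 1 nor t = 0 works.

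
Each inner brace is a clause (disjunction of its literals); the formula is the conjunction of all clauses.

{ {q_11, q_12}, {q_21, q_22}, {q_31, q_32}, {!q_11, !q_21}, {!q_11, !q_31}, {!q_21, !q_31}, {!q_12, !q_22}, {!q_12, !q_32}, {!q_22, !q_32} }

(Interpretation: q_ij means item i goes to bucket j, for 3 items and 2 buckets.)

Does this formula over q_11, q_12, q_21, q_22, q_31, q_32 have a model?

Branch on q_11: set q_11 = true.
From the singleton clause (!q_21), q_21 = false.
From the singleton clause (q_22), q_22 = true.
From the singleton clause (!q_31), q_31 = false.
From the singleton clause (q_32), q_32 = true.
That conflicts with the unit clause (!q_32).
That branch fails; take q_11 = false instead.
From the singleton clause (q_12), q_12 = true.
From the singleton clause (!q_22), q_22 = false.
From the singleton clause (q_21), q_21 = true.
From the singleton clause (!q_31), q_31 = false.
From the singleton clause (q_32), q_32 = true.
That conflicts with the unit clause (!q_32).
Neither q_11 = true nor q_11 = false works.
No assignment satisfies every clause.

No, unsatisfiable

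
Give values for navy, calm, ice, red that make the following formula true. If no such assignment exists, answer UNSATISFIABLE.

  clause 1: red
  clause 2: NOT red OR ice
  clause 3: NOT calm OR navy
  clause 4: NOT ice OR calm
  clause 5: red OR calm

navy: true; calm: true; ice: true; red: true

The clause (red) is unit, so red = true.
The clause (ice) is unit, so ice = true.
The clause (calm) is unit, so calm = true.
The clause (navy) is unit, so navy = true.
Every clause now holds.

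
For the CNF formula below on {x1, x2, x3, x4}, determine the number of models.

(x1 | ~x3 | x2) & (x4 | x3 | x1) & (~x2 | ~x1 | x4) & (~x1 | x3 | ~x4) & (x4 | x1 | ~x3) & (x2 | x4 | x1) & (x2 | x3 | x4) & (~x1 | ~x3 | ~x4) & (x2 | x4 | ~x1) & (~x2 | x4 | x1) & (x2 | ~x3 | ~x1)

3

There are 2^4 = 16 truth assignments over (x1, x2, x3, x4).
Split on x4. With x4 = 1, the clauses containing x4 are satisfied and ~x4 drops from the rest; 3 of the 2^3 = 8 assignments to the other variables satisfy what remains.
With x4 = 0, by the same count on the reduced clause set, 0 assignments work.
(One model: x1=F, x2=F, x3=F, x4=T.)
Total: 3 + 0 = 3.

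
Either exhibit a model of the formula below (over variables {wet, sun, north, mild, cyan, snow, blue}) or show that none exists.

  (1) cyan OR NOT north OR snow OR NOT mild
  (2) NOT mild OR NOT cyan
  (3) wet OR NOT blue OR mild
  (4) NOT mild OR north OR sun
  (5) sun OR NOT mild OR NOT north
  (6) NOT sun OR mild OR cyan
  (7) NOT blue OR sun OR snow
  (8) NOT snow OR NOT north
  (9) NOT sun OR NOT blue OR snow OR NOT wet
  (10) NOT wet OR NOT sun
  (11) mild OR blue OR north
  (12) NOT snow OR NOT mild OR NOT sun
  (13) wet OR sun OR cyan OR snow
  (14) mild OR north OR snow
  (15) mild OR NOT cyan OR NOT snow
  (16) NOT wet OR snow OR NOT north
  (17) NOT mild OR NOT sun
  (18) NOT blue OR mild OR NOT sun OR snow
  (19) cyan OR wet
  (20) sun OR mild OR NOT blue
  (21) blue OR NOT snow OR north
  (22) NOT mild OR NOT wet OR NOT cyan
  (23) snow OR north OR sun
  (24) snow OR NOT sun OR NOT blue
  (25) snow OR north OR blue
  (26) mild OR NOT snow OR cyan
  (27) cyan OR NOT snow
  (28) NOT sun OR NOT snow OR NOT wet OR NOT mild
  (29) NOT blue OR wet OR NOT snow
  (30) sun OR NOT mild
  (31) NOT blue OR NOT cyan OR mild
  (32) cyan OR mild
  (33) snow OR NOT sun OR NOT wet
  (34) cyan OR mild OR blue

wet: false,  sun: false,  north: true,  mild: false,  cyan: true,  snow: false,  blue: false

Branch on mild: set mild = false.
(cyan) alone gives cyan = true.
(NOT snow) alone gives snow = false.
(north) alone gives north = true.
(NOT wet) alone gives wet = false.
(NOT blue) alone gives blue = false.
Every clause is now satisfied; sun is unconstrained.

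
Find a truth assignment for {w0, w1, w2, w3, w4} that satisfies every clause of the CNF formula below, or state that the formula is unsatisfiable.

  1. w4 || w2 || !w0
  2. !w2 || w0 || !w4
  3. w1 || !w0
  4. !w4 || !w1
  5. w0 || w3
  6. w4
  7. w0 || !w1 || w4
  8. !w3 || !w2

w0 ↦ false,  w1 ↦ false,  w2 ↦ false,  w3 ↦ true,  w4 ↦ true

From the singleton clause (w4), w4 = true.
From the singleton clause (!w1), w1 = false.
From the singleton clause (!w0), w0 = false.
From the singleton clause (!w2), w2 = false.
From the singleton clause (w3), w3 = true.
All clauses are satisfied.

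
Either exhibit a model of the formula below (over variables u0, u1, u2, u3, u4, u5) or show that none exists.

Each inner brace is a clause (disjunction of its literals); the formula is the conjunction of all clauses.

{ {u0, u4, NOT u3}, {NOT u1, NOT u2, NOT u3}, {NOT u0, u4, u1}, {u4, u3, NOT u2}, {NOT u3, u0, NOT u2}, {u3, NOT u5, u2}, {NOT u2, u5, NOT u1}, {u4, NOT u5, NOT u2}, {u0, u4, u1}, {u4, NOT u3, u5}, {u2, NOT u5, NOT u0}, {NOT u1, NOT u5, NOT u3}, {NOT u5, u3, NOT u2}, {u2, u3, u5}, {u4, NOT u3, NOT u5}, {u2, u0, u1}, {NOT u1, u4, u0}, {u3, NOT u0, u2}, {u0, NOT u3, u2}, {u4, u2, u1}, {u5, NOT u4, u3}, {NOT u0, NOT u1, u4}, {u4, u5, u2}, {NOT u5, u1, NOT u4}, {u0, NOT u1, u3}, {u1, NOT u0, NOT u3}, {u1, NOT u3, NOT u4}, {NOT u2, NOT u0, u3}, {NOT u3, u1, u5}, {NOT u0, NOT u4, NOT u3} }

UNSATISFIABLE

Try u0 = true.
Try u4 = true.
From the singleton clause (NOT u3), u3 = false.
From the singleton clause (u2), u2 = true.
That conflicts with the unit clause (NOT u2).
So u4 must be the other value — set u4 = false.
From the singleton clause (u1), u1 = true.
That conflicts with the unit clause (NOT u1).
Neither u4 = true nor u4 = false works.
So u0 must be the other value — set u0 = false.
Try u4 = true.
Try u3 = false.
From the singleton clause (u5), u5 = true.
From the singleton clause (u2), u2 = true.
That conflicts with the unit clause (NOT u2).
So u3 must be the other value — set u3 = true.
From the singleton clause (NOT u2), u2 = false.
That conflicts with the unit clause (u2).
Neither u3 = true nor u3 = false works.
So u4 must be the other value — set u4 = false.
From the singleton clause (NOT u3), u3 = false.
From the singleton clause (NOT u2), u2 = false.
From the singleton clause (NOT u5), u5 = false.
That conflicts with the unit clause (u5).
Neither u4 = true nor u4 = false works.
Neither u0 = true nor u0 = false works.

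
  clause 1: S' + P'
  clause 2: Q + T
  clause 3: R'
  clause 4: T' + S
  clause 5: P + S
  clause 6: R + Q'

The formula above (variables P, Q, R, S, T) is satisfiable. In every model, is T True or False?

True

Suppose T = 0.
(Q) alone gives Q = 1.
(R') alone gives R = 0.
But (R) is also a unit clause — contradiction.
So every satisfying assignment has T = True.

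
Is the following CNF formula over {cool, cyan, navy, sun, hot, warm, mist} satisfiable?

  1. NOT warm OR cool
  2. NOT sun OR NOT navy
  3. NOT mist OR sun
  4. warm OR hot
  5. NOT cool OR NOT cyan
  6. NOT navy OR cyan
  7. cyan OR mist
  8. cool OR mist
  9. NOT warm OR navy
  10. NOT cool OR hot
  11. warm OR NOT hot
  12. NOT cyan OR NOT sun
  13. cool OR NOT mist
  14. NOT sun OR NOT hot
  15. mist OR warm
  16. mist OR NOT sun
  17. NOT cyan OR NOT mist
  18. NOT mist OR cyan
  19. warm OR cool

No, unsatisfiable

Case warm = false:
The clause (hot) is unit, so hot = true.
But (NOT hot) is also a unit clause — contradiction.
That branch fails; take warm = true instead.
The clause (cool) is unit, so cool = true.
The clause (NOT cyan) is unit, so cyan = false.
The clause (NOT navy) is unit, so navy = false.
But (navy) is also a unit clause — contradiction.
Both values of warm lead to a conflict.
No assignment satisfies every clause.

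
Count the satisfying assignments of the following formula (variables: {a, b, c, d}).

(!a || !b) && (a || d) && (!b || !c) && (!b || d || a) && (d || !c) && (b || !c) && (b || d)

There are 2^4 = 16 truth assignments over (a, b, c, d).
Split on a. With a = true, the clauses containing a are satisfied and !a drops from the rest; 1 of the 2^3 = 8 assignments to the other variables satisfy what remains.
With a = false, by the same count on the reduced clause set, 2 assignments work.
(One model: a=F, b=F, c=F, d=T.)
Total: 1 + 2 = 3.

3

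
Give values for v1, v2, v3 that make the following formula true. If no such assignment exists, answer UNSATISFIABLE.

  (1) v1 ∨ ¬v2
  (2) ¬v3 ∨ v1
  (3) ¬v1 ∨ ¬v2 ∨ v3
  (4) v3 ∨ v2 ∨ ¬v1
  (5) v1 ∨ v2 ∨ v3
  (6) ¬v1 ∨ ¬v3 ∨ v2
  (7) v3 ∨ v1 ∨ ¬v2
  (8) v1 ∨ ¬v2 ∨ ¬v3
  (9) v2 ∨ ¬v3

v1: True,  v2: True,  v3: True

Suppose v1 = True.
Suppose v2 = True.
(v3) alone gives v3 = True.
All clauses are satisfied.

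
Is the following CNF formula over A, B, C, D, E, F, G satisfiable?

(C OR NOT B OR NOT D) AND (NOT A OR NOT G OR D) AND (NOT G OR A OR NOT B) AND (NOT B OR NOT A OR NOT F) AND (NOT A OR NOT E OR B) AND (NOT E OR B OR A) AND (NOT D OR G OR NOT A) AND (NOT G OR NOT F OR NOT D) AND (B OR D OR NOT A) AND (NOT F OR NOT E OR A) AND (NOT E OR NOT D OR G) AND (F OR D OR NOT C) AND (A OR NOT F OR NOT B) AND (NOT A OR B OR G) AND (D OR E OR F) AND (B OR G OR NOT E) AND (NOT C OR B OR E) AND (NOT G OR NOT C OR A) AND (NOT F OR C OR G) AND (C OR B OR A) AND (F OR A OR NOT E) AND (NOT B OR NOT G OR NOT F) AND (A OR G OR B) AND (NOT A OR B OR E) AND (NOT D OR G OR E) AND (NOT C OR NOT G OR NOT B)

Case C = false:
Case B = true:
From the singleton clause (NOT D), D = false.
Case A = true:
From the singleton clause (NOT G), G = false.
From the singleton clause (NOT F), F = false.
From the singleton clause (E), E = true.
Every clause now holds.
A satisfying assignment: A=true,  B=true,  C=false,  D=false,  E=true,  F=false,  G=false.

Yes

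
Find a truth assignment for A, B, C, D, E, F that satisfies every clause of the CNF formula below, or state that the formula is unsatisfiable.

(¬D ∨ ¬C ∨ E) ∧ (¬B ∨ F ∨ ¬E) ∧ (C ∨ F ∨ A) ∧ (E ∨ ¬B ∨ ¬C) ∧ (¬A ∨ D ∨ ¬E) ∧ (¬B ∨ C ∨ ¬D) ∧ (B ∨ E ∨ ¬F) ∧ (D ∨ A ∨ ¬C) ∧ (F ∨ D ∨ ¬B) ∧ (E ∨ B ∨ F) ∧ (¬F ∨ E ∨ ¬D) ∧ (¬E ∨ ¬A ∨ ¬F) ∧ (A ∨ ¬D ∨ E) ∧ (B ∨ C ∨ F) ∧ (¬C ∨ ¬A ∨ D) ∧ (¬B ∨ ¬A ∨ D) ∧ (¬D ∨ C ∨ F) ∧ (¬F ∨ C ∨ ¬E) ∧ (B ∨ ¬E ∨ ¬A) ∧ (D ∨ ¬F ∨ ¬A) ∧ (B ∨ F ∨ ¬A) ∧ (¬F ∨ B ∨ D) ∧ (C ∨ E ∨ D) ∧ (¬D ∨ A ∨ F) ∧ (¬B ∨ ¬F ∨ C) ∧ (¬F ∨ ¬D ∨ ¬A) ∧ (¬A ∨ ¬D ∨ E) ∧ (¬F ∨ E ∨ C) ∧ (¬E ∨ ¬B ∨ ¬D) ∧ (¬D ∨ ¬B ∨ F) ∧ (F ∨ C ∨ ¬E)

A: False,  B: False,  C: True,  D: True,  E: True,  F: True

Try D = True.
Try C = True.
Unit clause (E) forces E = True.
Unit clause (¬B) forces B = False.
Unit clause (¬A) forces A = False.
Unit clause (F) forces F = True.
This assignment satisfies each clause.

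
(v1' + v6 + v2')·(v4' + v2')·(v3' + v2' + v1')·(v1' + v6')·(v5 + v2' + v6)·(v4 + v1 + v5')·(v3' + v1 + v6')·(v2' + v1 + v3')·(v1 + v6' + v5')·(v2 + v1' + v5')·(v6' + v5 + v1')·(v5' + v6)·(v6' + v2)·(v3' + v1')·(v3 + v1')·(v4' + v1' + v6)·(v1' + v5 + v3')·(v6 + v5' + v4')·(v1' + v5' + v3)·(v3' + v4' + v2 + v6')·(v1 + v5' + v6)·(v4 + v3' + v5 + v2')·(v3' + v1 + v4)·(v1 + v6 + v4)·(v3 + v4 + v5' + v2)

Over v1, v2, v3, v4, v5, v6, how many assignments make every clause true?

3

There are 2^6 = 64 truth assignments over (v1, v2, v3, v4, v5, v6).
Split on v3. With v3 = 1, the clauses containing v3 are satisfied and v3' drops from the rest; 1 of the 2^5 = 32 assignments to the other variables satisfy what remains.
With v3 = 0, by the same count on the reduced clause set, 2 assignments work.
(One model: v1=F, v2=F, v3=F, v4=T, v5=F, v6=F.)
Total: 1 + 2 = 3.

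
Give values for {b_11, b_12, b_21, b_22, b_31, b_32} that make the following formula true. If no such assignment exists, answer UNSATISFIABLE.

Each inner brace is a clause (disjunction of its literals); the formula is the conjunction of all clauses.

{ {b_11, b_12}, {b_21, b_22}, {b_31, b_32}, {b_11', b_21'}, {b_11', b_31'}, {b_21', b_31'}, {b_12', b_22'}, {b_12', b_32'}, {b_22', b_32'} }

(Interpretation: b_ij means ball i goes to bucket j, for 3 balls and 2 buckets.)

Case b_11 = 1:
The clause (b_21') is unit, so b_21 = 0.
The clause (b_22) is unit, so b_22 = 1.
The clause (b_31') is unit, so b_31 = 0.
The clause (b_32) is unit, so b_32 = 1.
But (b_32') is also a unit clause — contradiction.
So b_11 must be the other value — set b_11 = 0.
The clause (b_12) is unit, so b_12 = 1.
The clause (b_22') is unit, so b_22 = 0.
The clause (b_21) is unit, so b_21 = 1.
The clause (b_31') is unit, so b_31 = 0.
The clause (b_32) is unit, so b_32 = 1.
But (b_32') is also a unit clause — contradiction.
Neither b_11 = 1 nor b_11 = 0 works.

UNSATISFIABLE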